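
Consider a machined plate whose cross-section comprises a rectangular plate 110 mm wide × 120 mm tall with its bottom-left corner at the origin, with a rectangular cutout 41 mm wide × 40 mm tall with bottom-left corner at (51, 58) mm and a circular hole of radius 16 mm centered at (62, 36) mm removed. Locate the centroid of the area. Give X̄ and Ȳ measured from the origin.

X̄ = 51.96 mm, Ȳ = 59.05 mm

plate: A = 110 × 120 = 13200.00, centroid at (55.00, 60.00).
hole 1: A = −(41 × 40) = -1640.00, centroid at (71.50, 78.00).
hole 2: A = −π·16² = -804.25, centroid at (62.00, 36.00).
ΣA = 10755.75 mm², ΣAX̄ = 558876.64 mm³, ΣAȲ = 635127.08 mm³.
X̄ = 558876.64/10755.75 = 51.96 mm; Ȳ = 635127.08/10755.75 = 59.05 mm.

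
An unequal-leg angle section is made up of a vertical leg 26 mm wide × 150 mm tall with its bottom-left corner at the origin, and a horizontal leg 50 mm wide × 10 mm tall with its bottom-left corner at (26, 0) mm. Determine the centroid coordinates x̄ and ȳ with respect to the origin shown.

x̄ = 17.32 mm, ȳ = 67.05 mm

Part | A | x̄ᵢ | ȳᵢ | A·x̄ᵢ | A·ȳᵢ
vertical leg | 3900.00 | 13.00 | 75.00 | 50700.00 | 292500.00
horizontal leg | 500.00 | 51.00 | 5.00 | 25500.00 | 2500.00
Σ | 4400.00 |  |  | 76200.00 | 295000.00
x̄ = 76200.00 / 4400.00 = 17.32 mm
ȳ = 295000.00 / 4400.00 = 67.05 mm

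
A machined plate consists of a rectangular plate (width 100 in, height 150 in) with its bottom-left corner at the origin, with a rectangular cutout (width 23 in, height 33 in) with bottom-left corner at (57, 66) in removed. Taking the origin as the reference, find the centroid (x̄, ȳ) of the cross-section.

x̄ = 49.01 in, ȳ = 74.60 in

plate: A = 100 × 150 = 15000.00, centroid at (50.00, 75.00).
hole: A = −(23 × 33) = -759.00, centroid at (68.50, 82.50).
ΣA = 14241.00 in²
ΣAx̄ = (15000.00)(50.00) + (-759.00)(68.50) = 698008.50 in³
ΣAȳ = (15000.00)(75.00) + (-759.00)(82.50) = 1062382.50 in³
x̄ = 698008.50 / 14241.00 = 49.01 in
ȳ = 1062382.50 / 14241.00 = 74.60 in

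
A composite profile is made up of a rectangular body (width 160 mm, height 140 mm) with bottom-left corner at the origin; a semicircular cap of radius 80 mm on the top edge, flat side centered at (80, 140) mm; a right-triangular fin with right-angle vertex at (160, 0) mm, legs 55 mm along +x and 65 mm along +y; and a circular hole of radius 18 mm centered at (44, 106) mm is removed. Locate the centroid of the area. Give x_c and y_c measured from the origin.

x_c = 86.39 mm, y_c = 97.75 mm

rectangular body: A = 160 × 140 = 22400.00, centroid at (80.00, 70.00).
semicircular top: A = ½π·80² = 10053.10, centroid at (80.00, 173.95).
triangular fin: A = ½·55·65 = 1787.50, centroid at (178.33, 21.67).
hole: A = −π·18² = -1017.88, centroid at (44.00, 106.00).
ΣA = 33222.72 mm², ΣAx_c = 2870232.01 mm³, ΣAy_c = 3247601.15 mm³.
x_c = 2870232.01/33222.72 = 86.39 mm; y_c = 3247601.15/33222.72 = 97.75 mm.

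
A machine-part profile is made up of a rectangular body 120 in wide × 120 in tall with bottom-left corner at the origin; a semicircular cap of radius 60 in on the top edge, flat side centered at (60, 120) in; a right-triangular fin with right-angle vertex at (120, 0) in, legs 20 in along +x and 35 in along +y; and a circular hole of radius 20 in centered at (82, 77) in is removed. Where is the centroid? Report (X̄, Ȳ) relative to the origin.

X̄ = 59.77 in, Ȳ = 83.24 in

rectangular body: A = 120 × 120 = 14400.00, centroid at (60.00, 60.00).
semicircular top: A = ½π·60² = 5654.87, centroid at (60.00, 145.46).
triangular fin: A = ½·20·35 = 350.00, centroid at (126.67, 11.67).
hole: A = −π·20² = -1256.64, centroid at (82.00, 77.00).
ΣA = 19148.23 in², ΣAX̄ = 1144581.10 in³, ΣAȲ = 1593906.29 in³.
X̄ = 1144581.10/19148.23 = 59.77 in; Ȳ = 1593906.29/19148.23 = 83.24 in.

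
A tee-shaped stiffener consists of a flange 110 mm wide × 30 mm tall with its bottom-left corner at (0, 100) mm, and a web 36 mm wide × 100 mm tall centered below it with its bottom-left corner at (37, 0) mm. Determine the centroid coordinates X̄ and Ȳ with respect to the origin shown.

X̄ = 55.00 mm, Ȳ = 81.09 mm

Part | A | x̄ᵢ | ȳᵢ | A·x̄ᵢ | A·ȳᵢ
web | 3600.00 | 55.00 | 50.00 | 198000.00 | 180000.00
flange | 3300.00 | 55.00 | 115.00 | 181500.00 | 379500.00
Σ | 6900.00 |  |  | 379500.00 | 559500.00
X̄ = 379500.00 / 6900.00 = 55.00 mm
Ȳ = 559500.00 / 6900.00 = 81.09 mm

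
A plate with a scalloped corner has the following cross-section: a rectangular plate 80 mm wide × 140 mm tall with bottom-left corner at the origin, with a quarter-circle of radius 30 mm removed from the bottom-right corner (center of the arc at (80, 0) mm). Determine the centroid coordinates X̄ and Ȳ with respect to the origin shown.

plate: A = 80 × 140 = 11200.00, centroid at (40.00, 70.00).
removed quarter-circle: A = −¼π·30² = -706.86, centroid at (67.27, 12.73).
ΣA = 10493.14 mm²
ΣAX̄ = (11200.00)(40.00) + (-706.86)(67.27) = 400451.33 mm³
ΣAȲ = (11200.00)(70.00) + (-706.86)(12.73) = 775000.00 mm³
X̄ = 400451.33 / 10493.14 = 38.16 mm
Ȳ = 775000.00 / 10493.14 = 73.86 mm

X̄ = 38.16 mm, Ȳ = 73.86 mm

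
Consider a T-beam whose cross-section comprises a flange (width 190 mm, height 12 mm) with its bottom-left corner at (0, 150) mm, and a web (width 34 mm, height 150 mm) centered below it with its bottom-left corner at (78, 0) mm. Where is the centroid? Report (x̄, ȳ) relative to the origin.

Part | A | x̄ᵢ | ȳᵢ | A·x̄ᵢ | A·ȳᵢ
web | 5100.00 | 95.00 | 75.00 | 484500.00 | 382500.00
flange | 2280.00 | 95.00 | 156.00 | 216600.00 | 355680.00
Σ | 7380.00 |  |  | 701100.00 | 738180.00
x̄ = 701100.00 / 7380.00 = 95.00 mm
ȳ = 738180.00 / 7380.00 = 100.02 mm

x̄ = 95.00 mm, ȳ = 100.02 mm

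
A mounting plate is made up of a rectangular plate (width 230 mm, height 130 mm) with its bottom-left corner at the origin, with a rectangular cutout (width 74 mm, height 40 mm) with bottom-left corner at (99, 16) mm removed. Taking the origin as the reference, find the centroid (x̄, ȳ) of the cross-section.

plate: A = 230 × 130 = 29900.00, centroid at (115.00, 65.00).
hole: A = −(74 × 40) = -2960.00, centroid at (136.00, 36.00).
ΣA = 26940.00 mm²
ΣAx̄ = (29900.00)(115.00) + (-2960.00)(136.00) = 3035940.00 mm³
ΣAȳ = (29900.00)(65.00) + (-2960.00)(36.00) = 1836940.00 mm³
x̄ = 3035940.00 / 26940.00 = 112.69 mm
ȳ = 1836940.00 / 26940.00 = 68.19 mm

x̄ = 112.69 mm, ȳ = 68.19 mm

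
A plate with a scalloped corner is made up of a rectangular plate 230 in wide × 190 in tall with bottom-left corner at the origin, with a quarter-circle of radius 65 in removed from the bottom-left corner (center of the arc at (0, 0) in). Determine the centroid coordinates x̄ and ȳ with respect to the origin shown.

Part | A | x̄ᵢ | ȳᵢ | A·x̄ᵢ | A·ȳᵢ
plate | 43700.00 | 115.00 | 95.00 | 5025500.00 | 4151500.00
removed quarter-circle | -3318.31 | 27.59 | 27.59 | -91541.67 | -91541.67
Σ | 40381.69 |  |  | 4933958.33 | 4059958.33
x̄ = 4933958.33 / 40381.69 = 122.18 in
ȳ = 4059958.33 / 40381.69 = 100.54 in

x̄ = 122.18 in, ȳ = 100.54 in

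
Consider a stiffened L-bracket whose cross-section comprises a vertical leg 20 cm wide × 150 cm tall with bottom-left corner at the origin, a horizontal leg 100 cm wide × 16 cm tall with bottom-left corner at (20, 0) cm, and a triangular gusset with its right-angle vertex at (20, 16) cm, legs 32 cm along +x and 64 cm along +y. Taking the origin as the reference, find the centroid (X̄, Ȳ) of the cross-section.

vertical leg: A = 20 × 150 = 3000.00, centroid at (10.00, 75.00).
horizontal leg: A = 100 × 16 = 1600.00, centroid at (70.00, 8.00).
gusset: A = ½·32·64 = 1024.00, centroid at (30.67, 37.33).
ΣA = 5624.00 cm²
ΣAX̄ = (3000.00)(10.00) + (1600.00)(70.00) + (1024.00)(30.67) = 173402.67 cm³
ΣAȲ = (3000.00)(75.00) + (1600.00)(8.00) + (1024.00)(37.33) = 276029.33 cm³
X̄ = 173402.67 / 5624.00 = 30.83 cm
Ȳ = 276029.33 / 5624.00 = 49.08 cm

X̄ = 30.83 cm, Ȳ = 49.08 cm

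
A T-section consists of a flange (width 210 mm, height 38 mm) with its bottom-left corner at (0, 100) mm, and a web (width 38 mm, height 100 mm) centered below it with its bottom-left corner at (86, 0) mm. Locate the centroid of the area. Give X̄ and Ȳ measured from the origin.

web: A = 38 × 100 = 3800.00, centroid at (105.00, 50.00).
flange: A = 210 × 38 = 7980.00, centroid at (105.00, 119.00).
ΣA = 11780.00 mm²
ΣAX̄ = (3800.00)(105.00) + (7980.00)(105.00) = 1236900.00 mm³
ΣAȲ = (3800.00)(50.00) + (7980.00)(119.00) = 1139620.00 mm³
X̄ = 1236900.00 / 11780.00 = 105.00 mm
Ȳ = 1139620.00 / 11780.00 = 96.74 mm

X̄ = 105.00 mm, Ȳ = 96.74 mm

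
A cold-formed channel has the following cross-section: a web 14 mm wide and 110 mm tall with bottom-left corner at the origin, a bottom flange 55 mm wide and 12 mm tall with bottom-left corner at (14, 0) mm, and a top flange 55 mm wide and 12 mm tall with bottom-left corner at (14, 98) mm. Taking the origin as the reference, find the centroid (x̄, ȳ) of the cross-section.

Part | A | x̄ᵢ | ȳᵢ | A·x̄ᵢ | A·ȳᵢ
web | 1540.00 | 7.00 | 55.00 | 10780.00 | 84700.00
bottom flange | 660.00 | 41.50 | 6.00 | 27390.00 | 3960.00
top flange | 660.00 | 41.50 | 104.00 | 27390.00 | 68640.00
Σ | 2860.00 |  |  | 65560.00 | 157300.00
x̄ = 65560.00 / 2860.00 = 22.92 mm
ȳ = 157300.00 / 2860.00 = 55.00 mm

x̄ = 22.92 mm, ȳ = 55.00 mm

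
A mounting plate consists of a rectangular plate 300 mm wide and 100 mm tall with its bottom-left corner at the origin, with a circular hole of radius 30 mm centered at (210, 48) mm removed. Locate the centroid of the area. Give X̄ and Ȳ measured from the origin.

plate: A = 300 × 100 = 30000.00, centroid at (150.00, 50.00).
hole: A = −π·30² = -2827.43, centroid at (210.00, 48.00).
ΣA = 27172.57 mm², ΣAX̄ = 3906238.99 mm³, ΣAȲ = 1364283.20 mm³.
X̄ = 3906238.99/27172.57 = 143.76 mm; Ȳ = 1364283.20/27172.57 = 50.21 mm.

X̄ = 143.76 mm, Ȳ = 50.21 mm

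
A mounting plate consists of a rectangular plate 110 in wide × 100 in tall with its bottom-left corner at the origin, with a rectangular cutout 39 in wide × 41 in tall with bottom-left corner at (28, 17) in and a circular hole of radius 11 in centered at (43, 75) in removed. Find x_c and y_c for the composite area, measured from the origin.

Part | A | x̄ᵢ | ȳᵢ | A·x̄ᵢ | A·ȳᵢ
plate | 11000.00 | 55.00 | 50.00 | 605000.00 | 550000.00
hole 1 | -1599.00 | 47.50 | 37.50 | -75952.50 | -59962.50
hole 2 | -380.13 | 43.00 | 75.00 | -16345.71 | -28509.95
Σ | 9020.87 |  |  | 512701.79 | 461527.55
x_c = 512701.79 / 9020.87 = 56.84 in
y_c = 461527.55 / 9020.87 = 51.16 in

x_c = 56.84 in, y_c = 51.16 in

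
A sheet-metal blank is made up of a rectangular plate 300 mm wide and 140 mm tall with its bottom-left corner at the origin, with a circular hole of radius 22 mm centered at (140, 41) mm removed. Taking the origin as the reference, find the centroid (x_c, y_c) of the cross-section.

plate: A = 300 × 140 = 42000.00, centroid at (150.00, 70.00).
hole: A = −π·22² = -1520.53, centroid at (140.00, 41.00).
ΣA = 40479.47 mm²
ΣAx_c = (42000.00)(150.00) + (-1520.53)(140.00) = 6087125.68 mm³
ΣAy_c = (42000.00)(70.00) + (-1520.53)(41.00) = 2877658.24 mm³
x_c = 6087125.68 / 40479.47 = 150.38 mm
y_c = 2877658.24 / 40479.47 = 71.09 mm

x_c = 150.38 mm, y_c = 71.09 mm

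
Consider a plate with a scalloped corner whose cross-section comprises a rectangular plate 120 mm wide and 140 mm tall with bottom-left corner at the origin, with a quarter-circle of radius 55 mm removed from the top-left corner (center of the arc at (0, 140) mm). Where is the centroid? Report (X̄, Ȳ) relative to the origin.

X̄ = 66.04 mm, Ȳ = 62.32 mm

Part | A | x̄ᵢ | ȳᵢ | A·x̄ᵢ | A·ȳᵢ
plate | 16800.00 | 60.00 | 70.00 | 1008000.00 | 1176000.00
removed quarter-circle | -2375.83 | 23.34 | 116.66 | -55458.33 | -277157.79
Σ | 14424.17 |  |  | 952541.67 | 898842.21
X̄ = 952541.67 / 14424.17 = 66.04 mm
Ȳ = 898842.21 / 14424.17 = 62.32 mm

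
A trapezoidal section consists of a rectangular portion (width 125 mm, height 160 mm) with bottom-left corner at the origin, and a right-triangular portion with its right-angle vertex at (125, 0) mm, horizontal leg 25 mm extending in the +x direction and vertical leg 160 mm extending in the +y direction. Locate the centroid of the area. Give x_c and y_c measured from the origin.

rectangular portion: A = 125 × 160 = 20000.00, centroid at (62.50, 80.00).
triangular portion: A = ½·25·160 = 2000.00, centroid at (133.33, 53.33).
ΣA = 22000.00 mm², ΣAx_c = 1516666.67 mm³, ΣAy_c = 1706666.67 mm³.
x_c = 1516666.67/22000.00 = 68.94 mm; y_c = 1706666.67/22000.00 = 77.58 mm.

x_c = 68.94 mm, y_c = 77.58 mm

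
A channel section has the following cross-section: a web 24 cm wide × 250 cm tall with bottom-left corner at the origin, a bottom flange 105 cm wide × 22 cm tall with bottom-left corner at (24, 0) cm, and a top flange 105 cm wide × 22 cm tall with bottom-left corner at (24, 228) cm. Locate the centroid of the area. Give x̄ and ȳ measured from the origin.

x̄ = 40.06 cm, ȳ = 125.00 cm

web: A = 24 × 250 = 6000.00, centroid at (12.00, 125.00).
bottom flange: A = 105 × 22 = 2310.00, centroid at (76.50, 11.00).
top flange: A = 105 × 22 = 2310.00, centroid at (76.50, 239.00).
ΣA = 10620.00 cm², ΣAx̄ = 425430.00 cm³, ΣAȳ = 1327500.00 cm³.
x̄ = 425430.00/10620.00 = 40.06 cm; ȳ = 1327500.00/10620.00 = 125.00 cm.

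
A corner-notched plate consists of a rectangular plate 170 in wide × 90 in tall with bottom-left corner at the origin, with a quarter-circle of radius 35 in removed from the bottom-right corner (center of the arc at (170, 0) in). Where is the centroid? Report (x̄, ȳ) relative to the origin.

x̄ = 80.29 in, ȳ = 47.02 in

plate: A = 170 × 90 = 15300.00, centroid at (85.00, 45.00).
removed quarter-circle: A = −¼π·35² = -962.11, centroid at (155.15, 14.85).
ΣA = 14337.89 in², ΣAx̄ = 1151232.50 in³, ΣAȳ = 674208.33 in³.
x̄ = 1151232.50/14337.89 = 80.29 in; ȳ = 674208.33/14337.89 = 47.02 in.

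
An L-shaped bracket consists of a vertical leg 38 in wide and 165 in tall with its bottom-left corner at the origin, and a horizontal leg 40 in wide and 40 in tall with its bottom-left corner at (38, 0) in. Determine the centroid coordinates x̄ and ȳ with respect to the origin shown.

x̄ = 26.93 in, ȳ = 69.79 in

vertical leg: A = 38 × 165 = 6270.00, centroid at (19.00, 82.50).
horizontal leg: A = 40 × 40 = 1600.00, centroid at (58.00, 20.00).
ΣA = 7870.00 in²
ΣAx̄ = (6270.00)(19.00) + (1600.00)(58.00) = 211930.00 in³
ΣAȳ = (6270.00)(82.50) + (1600.00)(20.00) = 549275.00 in³
x̄ = 211930.00 / 7870.00 = 26.93 in
ȳ = 549275.00 / 7870.00 = 69.79 in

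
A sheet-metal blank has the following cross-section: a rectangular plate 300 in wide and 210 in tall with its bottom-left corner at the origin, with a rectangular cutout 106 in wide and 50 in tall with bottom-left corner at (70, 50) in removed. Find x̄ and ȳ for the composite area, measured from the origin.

x̄ = 152.48 in, ȳ = 107.76 in

Part | A | x̄ᵢ | ȳᵢ | A·x̄ᵢ | A·ȳᵢ
plate | 63000.00 | 150.00 | 105.00 | 9450000.00 | 6615000.00
hole | -5300.00 | 123.00 | 75.00 | -651900.00 | -397500.00
Σ | 57700.00 |  |  | 8798100.00 | 6217500.00
x̄ = 8798100.00 / 57700.00 = 152.48 in
ȳ = 6217500.00 / 57700.00 = 107.76 in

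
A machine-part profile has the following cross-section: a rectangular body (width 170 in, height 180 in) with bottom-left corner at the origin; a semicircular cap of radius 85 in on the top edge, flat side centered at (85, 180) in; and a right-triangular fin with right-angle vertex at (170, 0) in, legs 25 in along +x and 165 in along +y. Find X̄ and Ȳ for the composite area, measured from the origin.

rectangular body: A = 170 × 180 = 30600.00, centroid at (85.00, 90.00).
semicircular top: A = ½π·85² = 11349.00, centroid at (85.00, 216.08).
triangular fin: A = ½·25·165 = 2062.50, centroid at (178.33, 55.00).
ΣA = 44011.50 in², ΣAX̄ = 3933477.79 in³, ΣAȲ = 5319674.79 in³.
X̄ = 3933477.79/44011.50 = 89.37 in; Ȳ = 5319674.79/44011.50 = 120.87 in.

X̄ = 89.37 in, Ȳ = 120.87 in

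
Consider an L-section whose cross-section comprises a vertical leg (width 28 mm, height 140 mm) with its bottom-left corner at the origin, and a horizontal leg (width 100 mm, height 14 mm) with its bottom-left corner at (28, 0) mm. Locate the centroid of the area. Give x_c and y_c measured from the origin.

vertical leg: A = 28 × 140 = 3920.00, centroid at (14.00, 70.00).
horizontal leg: A = 100 × 14 = 1400.00, centroid at (78.00, 7.00).
ΣA = 5320.00 mm²
ΣAx_c = (3920.00)(14.00) + (1400.00)(78.00) = 164080.00 mm³
ΣAy_c = (3920.00)(70.00) + (1400.00)(7.00) = 284200.00 mm³
x_c = 164080.00 / 5320.00 = 30.84 mm
y_c = 284200.00 / 5320.00 = 53.42 mm

x_c = 30.84 mm, y_c = 53.42 mm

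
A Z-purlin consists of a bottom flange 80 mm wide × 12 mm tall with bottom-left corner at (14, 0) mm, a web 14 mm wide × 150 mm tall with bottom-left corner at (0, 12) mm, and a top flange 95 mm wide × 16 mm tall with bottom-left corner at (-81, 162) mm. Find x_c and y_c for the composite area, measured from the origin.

x_c = 3.41 mm, y_c = 97.57 mm

bottom flange: A = 80 × 12 = 960.00, centroid at (54.00, 6.00).
web: A = 14 × 150 = 2100.00, centroid at (7.00, 87.00).
top flange: A = 95 × 16 = 1520.00, centroid at (-33.50, 170.00).
ΣA = 4580.00 mm², ΣAx_c = 15620.00 mm³, ΣAy_c = 446860.00 mm³.
x_c = 15620.00/4580.00 = 3.41 mm; y_c = 446860.00/4580.00 = 97.57 mm.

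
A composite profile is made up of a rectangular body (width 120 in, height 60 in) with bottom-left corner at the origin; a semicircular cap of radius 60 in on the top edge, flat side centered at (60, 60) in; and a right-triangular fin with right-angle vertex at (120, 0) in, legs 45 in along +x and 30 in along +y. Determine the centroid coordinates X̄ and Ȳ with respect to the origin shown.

Part | A | x̄ᵢ | ȳᵢ | A·x̄ᵢ | A·ȳᵢ
rectangular body | 7200.00 | 60.00 | 30.00 | 432000.00 | 216000.00
semicircular top | 5654.87 | 60.00 | 85.46 | 339292.01 | 483292.01
triangular fin | 675.00 | 135.00 | 10.00 | 91125.00 | 6750.00
Σ | 13529.87 |  |  | 862417.01 | 706042.01
X̄ = 862417.01 / 13529.87 = 63.74 in
Ȳ = 706042.01 / 13529.87 = 52.18 in

X̄ = 63.74 in, Ȳ = 52.18 in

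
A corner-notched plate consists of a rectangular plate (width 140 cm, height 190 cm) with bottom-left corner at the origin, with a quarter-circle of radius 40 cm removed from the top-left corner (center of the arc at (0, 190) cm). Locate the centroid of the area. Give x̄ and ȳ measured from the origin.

Part | A | x̄ᵢ | ȳᵢ | A·x̄ᵢ | A·ȳᵢ
plate | 26600.00 | 70.00 | 95.00 | 1862000.00 | 2527000.00
removed quarter-circle | -1256.64 | 16.98 | 173.02 | -21333.33 | -217427.71
Σ | 25343.36 |  |  | 1840666.67 | 2309572.29
x̄ = 1840666.67 / 25343.36 = 72.63 cm
ȳ = 2309572.29 / 25343.36 = 91.13 cm

x̄ = 72.63 cm, ȳ = 91.13 cm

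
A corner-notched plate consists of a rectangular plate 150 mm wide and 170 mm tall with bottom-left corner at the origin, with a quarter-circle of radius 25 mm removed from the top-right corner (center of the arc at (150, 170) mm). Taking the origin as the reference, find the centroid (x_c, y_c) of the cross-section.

Part | A | x̄ᵢ | ȳᵢ | A·x̄ᵢ | A·ȳᵢ
plate | 25500.00 | 75.00 | 85.00 | 1912500.00 | 2167500.00
removed quarter-circle | -490.87 | 139.39 | 159.39 | -68422.74 | -78240.22
Σ | 25009.13 |  |  | 1844077.26 | 2089259.78
x_c = 1844077.26 / 25009.13 = 73.74 mm
y_c = 2089259.78 / 25009.13 = 83.54 mm

x_c = 73.74 mm, y_c = 83.54 mm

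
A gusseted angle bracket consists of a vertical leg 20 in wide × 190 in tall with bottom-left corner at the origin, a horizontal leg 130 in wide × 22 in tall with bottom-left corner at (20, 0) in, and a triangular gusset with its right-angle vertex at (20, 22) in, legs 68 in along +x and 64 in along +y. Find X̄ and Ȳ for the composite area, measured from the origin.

Part | A | x̄ᵢ | ȳᵢ | A·x̄ᵢ | A·ȳᵢ
vertical leg | 3800.00 | 10.00 | 95.00 | 38000.00 | 361000.00
horizontal leg | 2860.00 | 85.00 | 11.00 | 243100.00 | 31460.00
gusset | 2176.00 | 42.67 | 43.33 | 92842.67 | 94293.33
Σ | 8836.00 |  |  | 373942.67 | 486753.33
X̄ = 373942.67 / 8836.00 = 42.32 in
Ȳ = 486753.33 / 8836.00 = 55.09 in

X̄ = 42.32 in, Ȳ = 55.09 in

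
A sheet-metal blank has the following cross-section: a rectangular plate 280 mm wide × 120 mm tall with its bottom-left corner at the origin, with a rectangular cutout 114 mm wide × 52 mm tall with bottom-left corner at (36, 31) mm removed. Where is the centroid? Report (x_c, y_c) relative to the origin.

plate: A = 280 × 120 = 33600.00, centroid at (140.00, 60.00).
hole: A = −(114 × 52) = -5928.00, centroid at (93.00, 57.00).
ΣA = 27672.00 mm²
ΣAx_c = (33600.00)(140.00) + (-5928.00)(93.00) = 4152696.00 mm³
ΣAy_c = (33600.00)(60.00) + (-5928.00)(57.00) = 1678104.00 mm³
x_c = 4152696.00 / 27672.00 = 150.07 mm
y_c = 1678104.00 / 27672.00 = 60.64 mm

x_c = 150.07 mm, y_c = 60.64 mm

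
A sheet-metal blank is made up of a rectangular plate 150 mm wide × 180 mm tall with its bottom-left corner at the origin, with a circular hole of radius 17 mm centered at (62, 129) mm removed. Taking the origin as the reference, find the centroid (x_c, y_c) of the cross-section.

plate: A = 150 × 180 = 27000.00, centroid at (75.00, 90.00).
hole: A = −π·17² = -907.92, centroid at (62.00, 129.00).
ΣA = 26092.08 mm²
ΣAx_c = (27000.00)(75.00) + (-907.92)(62.00) = 1968708.94 mm³
ΣAy_c = (27000.00)(90.00) + (-907.92)(129.00) = 2312878.28 mm³
x_c = 1968708.94 / 26092.08 = 75.45 mm
y_c = 2312878.28 / 26092.08 = 88.64 mm

x_c = 75.45 mm, y_c = 88.64 mm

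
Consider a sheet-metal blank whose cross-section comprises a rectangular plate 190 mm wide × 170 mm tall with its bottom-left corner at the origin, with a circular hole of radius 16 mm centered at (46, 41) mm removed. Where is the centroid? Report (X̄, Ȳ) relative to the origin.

X̄ = 96.25 mm, Ȳ = 86.12 mm

Part | A | x̄ᵢ | ȳᵢ | A·x̄ᵢ | A·ȳᵢ
plate | 32300.00 | 95.00 | 85.00 | 3068500.00 | 2745500.00
hole | -804.25 | 46.00 | 41.00 | -36995.40 | -32974.16
Σ | 31495.75 |  |  | 3031504.60 | 2712525.84
X̄ = 3031504.60 / 31495.75 = 96.25 mm
Ȳ = 2712525.84 / 31495.75 = 86.12 mm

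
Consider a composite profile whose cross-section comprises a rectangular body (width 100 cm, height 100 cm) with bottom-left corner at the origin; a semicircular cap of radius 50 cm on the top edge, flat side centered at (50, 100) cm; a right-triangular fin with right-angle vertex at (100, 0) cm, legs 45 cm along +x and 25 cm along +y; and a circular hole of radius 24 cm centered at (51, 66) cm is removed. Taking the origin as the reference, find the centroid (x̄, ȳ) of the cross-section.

x̄ = 52.74 cm, ȳ = 67.93 cm

rectangular body: A = 100 × 100 = 10000.00, centroid at (50.00, 50.00).
semicircular top: A = ½π·50² = 3926.99, centroid at (50.00, 121.22).
triangular fin: A = ½·45·25 = 562.50, centroid at (115.00, 8.33).
hole: A = −π·24² = -1809.56, centroid at (51.00, 66.00).
ΣA = 12679.93 cm²
ΣAx̄ = (10000.00)(50.00) + (3926.99)(50.00) + (562.50)(115.00) + (-1809.56)(51.00) = 668749.62 cm³
ΣAȳ = (10000.00)(50.00) + (3926.99)(121.22) + (562.50)(8.33) + (-1809.56)(66.00) = 861289.13 cm³
x̄ = 668749.62 / 12679.93 = 52.74 cm
ȳ = 861289.13 / 12679.93 = 67.93 cm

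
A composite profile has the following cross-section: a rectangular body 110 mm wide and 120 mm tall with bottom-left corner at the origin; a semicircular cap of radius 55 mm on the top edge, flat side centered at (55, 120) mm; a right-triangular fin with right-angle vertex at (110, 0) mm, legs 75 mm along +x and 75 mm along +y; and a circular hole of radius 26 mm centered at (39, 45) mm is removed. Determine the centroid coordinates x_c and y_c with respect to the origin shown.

rectangular body: A = 110 × 120 = 13200.00, centroid at (55.00, 60.00).
semicircular top: A = ½π·55² = 4751.66, centroid at (55.00, 143.34).
triangular fin: A = ½·75·75 = 2812.50, centroid at (135.00, 25.00).
hole: A = −π·26² = -2123.72, centroid at (39.00, 45.00).
ΣA = 18640.44 mm², ΣAx_c = 1284203.79 mm³, ΣAy_c = 1447860.98 mm³.
x_c = 1284203.79/18640.44 = 68.89 mm; y_c = 1447860.98/18640.44 = 77.67 mm.

x_c = 68.89 mm, y_c = 77.67 mm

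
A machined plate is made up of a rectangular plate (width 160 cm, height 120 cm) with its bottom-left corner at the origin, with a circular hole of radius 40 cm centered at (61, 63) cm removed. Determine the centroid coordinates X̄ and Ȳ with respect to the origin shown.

X̄ = 86.74 cm, Ȳ = 58.94 cm

Part | A | x̄ᵢ | ȳᵢ | A·x̄ᵢ | A·ȳᵢ
plate | 19200.00 | 80.00 | 60.00 | 1536000.00 | 1152000.00
hole | -5026.55 | 61.00 | 63.00 | -306619.44 | -316672.54
Σ | 14173.45 |  |  | 1229380.56 | 835327.46
X̄ = 1229380.56 / 14173.45 = 86.74 cm
Ȳ = 835327.46 / 14173.45 = 58.94 cm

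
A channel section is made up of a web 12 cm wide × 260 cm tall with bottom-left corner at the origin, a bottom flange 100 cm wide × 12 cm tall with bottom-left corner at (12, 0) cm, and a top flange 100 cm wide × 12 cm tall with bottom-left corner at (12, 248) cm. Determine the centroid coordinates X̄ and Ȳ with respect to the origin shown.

X̄ = 30.35 cm, Ȳ = 130.00 cm

Part | A | x̄ᵢ | ȳᵢ | A·x̄ᵢ | A·ȳᵢ
web | 3120.00 | 6.00 | 130.00 | 18720.00 | 405600.00
bottom flange | 1200.00 | 62.00 | 6.00 | 74400.00 | 7200.00
top flange | 1200.00 | 62.00 | 254.00 | 74400.00 | 304800.00
Σ | 5520.00 |  |  | 167520.00 | 717600.00
X̄ = 167520.00 / 5520.00 = 30.35 cm
Ȳ = 717600.00 / 5520.00 = 130.00 cm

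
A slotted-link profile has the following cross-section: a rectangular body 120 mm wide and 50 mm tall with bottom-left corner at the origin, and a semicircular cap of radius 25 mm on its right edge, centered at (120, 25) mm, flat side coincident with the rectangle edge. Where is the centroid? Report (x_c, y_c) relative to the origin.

rectangular body: A = 120 × 50 = 6000.00, centroid at (60.00, 25.00).
semicircular end: A = ½π·25² = 981.75, centroid at (130.61, 25.00).
ΣA = 6981.75 mm², ΣAx_c = 488226.39 mm³, ΣAy_c = 174543.69 mm³.
x_c = 488226.39/6981.75 = 69.93 mm; y_c = 174543.69/6981.75 = 25.00 mm.

x_c = 69.93 mm, y_c = 25.00 mm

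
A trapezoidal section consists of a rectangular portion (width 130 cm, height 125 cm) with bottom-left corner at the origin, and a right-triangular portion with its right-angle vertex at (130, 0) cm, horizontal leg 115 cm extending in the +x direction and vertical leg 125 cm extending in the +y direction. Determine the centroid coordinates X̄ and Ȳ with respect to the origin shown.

X̄ = 96.69 cm, Ȳ = 56.11 cm

rectangular portion: A = 130 × 125 = 16250.00, centroid at (65.00, 62.50).
triangular portion: A = ½·115·125 = 7187.50, centroid at (168.33, 41.67).
ΣA = 23437.50 cm²
ΣAX̄ = (16250.00)(65.00) + (7187.50)(168.33) = 2266145.83 cm³
ΣAȲ = (16250.00)(62.50) + (7187.50)(41.67) = 1315104.17 cm³
X̄ = 2266145.83 / 23437.50 = 96.69 cm
Ȳ = 1315104.17 / 23437.50 = 56.11 cm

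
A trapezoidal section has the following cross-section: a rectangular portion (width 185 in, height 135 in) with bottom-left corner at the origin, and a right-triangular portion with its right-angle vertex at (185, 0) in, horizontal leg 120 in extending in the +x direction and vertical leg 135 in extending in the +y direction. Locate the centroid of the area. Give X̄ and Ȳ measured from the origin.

rectangular portion: A = 185 × 135 = 24975.00, centroid at (92.50, 67.50).
triangular portion: A = ½·120·135 = 8100.00, centroid at (225.00, 45.00).
ΣA = 33075.00 in²
ΣAX̄ = (24975.00)(92.50) + (8100.00)(225.00) = 4132687.50 in³
ΣAȲ = (24975.00)(67.50) + (8100.00)(45.00) = 2050312.50 in³
X̄ = 4132687.50 / 33075.00 = 124.95 in
Ȳ = 2050312.50 / 33075.00 = 61.99 in

X̄ = 124.95 in, Ȳ = 61.99 in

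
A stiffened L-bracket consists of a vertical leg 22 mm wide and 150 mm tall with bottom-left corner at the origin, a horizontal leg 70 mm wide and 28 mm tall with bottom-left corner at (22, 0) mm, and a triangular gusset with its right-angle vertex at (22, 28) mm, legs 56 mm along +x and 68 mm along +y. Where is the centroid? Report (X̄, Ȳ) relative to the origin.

X̄ = 31.47 mm, Ȳ = 51.84 mm

vertical leg: A = 22 × 150 = 3300.00, centroid at (11.00, 75.00).
horizontal leg: A = 70 × 28 = 1960.00, centroid at (57.00, 14.00).
gusset: A = ½·56·68 = 1904.00, centroid at (40.67, 50.67).
ΣA = 7164.00 mm²
ΣAX̄ = (3300.00)(11.00) + (1960.00)(57.00) + (1904.00)(40.67) = 225449.33 mm³
ΣAȲ = (3300.00)(75.00) + (1960.00)(14.00) + (1904.00)(50.67) = 371409.33 mm³
X̄ = 225449.33 / 7164.00 = 31.47 mm
Ȳ = 371409.33 / 7164.00 = 51.84 mm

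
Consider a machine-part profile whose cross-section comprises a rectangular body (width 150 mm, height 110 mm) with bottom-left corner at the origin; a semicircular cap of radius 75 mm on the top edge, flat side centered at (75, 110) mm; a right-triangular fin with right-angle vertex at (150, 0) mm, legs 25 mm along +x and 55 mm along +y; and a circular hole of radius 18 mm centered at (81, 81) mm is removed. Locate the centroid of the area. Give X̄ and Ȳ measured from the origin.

rectangular body: A = 150 × 110 = 16500.00, centroid at (75.00, 55.00).
semicircular top: A = ½π·75² = 8835.73, centroid at (75.00, 141.83).
triangular fin: A = ½·25·55 = 687.50, centroid at (158.33, 18.33).
hole: A = −π·18² = -1017.88, centroid at (81.00, 81.00).
ΣA = 25005.35 mm²
ΣAX̄ = (16500.00)(75.00) + (8835.73)(75.00) + (687.50)(158.33) + (-1017.88)(81.00) = 1926585.91 mm³
ΣAȲ = (16500.00)(55.00) + (8835.73)(141.83) + (687.50)(18.33) + (-1017.88)(81.00) = 2090836.44 mm³
X̄ = 1926585.91 / 25005.35 = 77.05 mm
Ȳ = 2090836.44 / 25005.35 = 83.62 mm

X̄ = 77.05 mm, Ȳ = 83.62 mm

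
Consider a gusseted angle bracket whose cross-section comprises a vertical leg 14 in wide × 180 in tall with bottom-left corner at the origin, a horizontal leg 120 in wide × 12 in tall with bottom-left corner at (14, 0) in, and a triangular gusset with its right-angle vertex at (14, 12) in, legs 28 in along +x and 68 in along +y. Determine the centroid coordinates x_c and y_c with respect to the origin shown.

vertical leg: A = 14 × 180 = 2520.00, centroid at (7.00, 90.00).
horizontal leg: A = 120 × 12 = 1440.00, centroid at (74.00, 6.00).
gusset: A = ½·28·68 = 952.00, centroid at (23.33, 34.67).
ΣA = 4912.00 in²
ΣAx_c = (2520.00)(7.00) + (1440.00)(74.00) + (952.00)(23.33) = 146413.33 in³
ΣAy_c = (2520.00)(90.00) + (1440.00)(6.00) + (952.00)(34.67) = 268442.67 in³
x_c = 146413.33 / 4912.00 = 29.81 in
y_c = 268442.67 / 4912.00 = 54.65 in

x_c = 29.81 in, y_c = 54.65 in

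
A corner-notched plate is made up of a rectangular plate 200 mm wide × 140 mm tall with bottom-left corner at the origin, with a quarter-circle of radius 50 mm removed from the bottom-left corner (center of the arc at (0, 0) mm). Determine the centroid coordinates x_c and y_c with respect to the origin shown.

x_c = 105.94 mm, y_c = 73.68 mm

plate: A = 200 × 140 = 28000.00, centroid at (100.00, 70.00).
removed quarter-circle: A = −¼π·50² = -1963.50, centroid at (21.22, 21.22).
ΣA = 26036.50 mm²
ΣAx_c = (28000.00)(100.00) + (-1963.50)(21.22) = 2758333.33 mm³
ΣAy_c = (28000.00)(70.00) + (-1963.50)(21.22) = 1918333.33 mm³
x_c = 2758333.33 / 26036.50 = 105.94 mm
y_c = 1918333.33 / 26036.50 = 73.68 mm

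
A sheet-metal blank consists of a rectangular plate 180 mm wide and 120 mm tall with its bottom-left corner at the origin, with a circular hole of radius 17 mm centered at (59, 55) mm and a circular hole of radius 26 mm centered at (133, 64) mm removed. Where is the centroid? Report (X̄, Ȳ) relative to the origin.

X̄ = 86.60 mm, Ȳ = 59.79 mm

plate: A = 180 × 120 = 21600.00, centroid at (90.00, 60.00).
hole 1: A = −π·17² = -907.92, centroid at (59.00, 55.00).
hole 2: A = −π·26² = -2123.72, centroid at (133.00, 64.00).
ΣA = 18568.36 mm²
ΣAX̄ = (21600.00)(90.00) + (-907.92)(59.00) + (-2123.72)(133.00) = 1607978.39 mm³
ΣAȲ = (21600.00)(60.00) + (-907.92)(55.00) + (-2123.72)(64.00) = 1110146.52 mm³
X̄ = 1607978.39 / 18568.36 = 86.60 mm
Ȳ = 1110146.52 / 18568.36 = 59.79 mm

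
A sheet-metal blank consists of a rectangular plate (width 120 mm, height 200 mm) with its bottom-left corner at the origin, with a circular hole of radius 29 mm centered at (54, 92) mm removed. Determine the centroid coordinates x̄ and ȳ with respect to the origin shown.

plate: A = 120 × 200 = 24000.00, centroid at (60.00, 100.00).
hole: A = −π·29² = -2642.08, centroid at (54.00, 92.00).
ΣA = 21357.92 mm², ΣAx̄ = 1297327.71 mm³, ΣAȳ = 2156928.69 mm³.
x̄ = 1297327.71/21357.92 = 60.74 mm; ȳ = 2156928.69/21357.92 = 100.99 mm.

x̄ = 60.74 mm, ȳ = 100.99 mm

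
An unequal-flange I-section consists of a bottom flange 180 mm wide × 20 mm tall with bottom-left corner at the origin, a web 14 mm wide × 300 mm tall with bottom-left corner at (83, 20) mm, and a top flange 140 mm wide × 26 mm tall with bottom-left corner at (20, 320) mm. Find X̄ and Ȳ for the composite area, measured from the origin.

X̄ = 90.00 mm, Ȳ = 171.51 mm

Part | A | x̄ᵢ | ȳᵢ | A·x̄ᵢ | A·ȳᵢ
bottom flange | 3600.00 | 90.00 | 10.00 | 324000.00 | 36000.00
web | 4200.00 | 90.00 | 170.00 | 378000.00 | 714000.00
top flange | 3640.00 | 90.00 | 333.00 | 327600.00 | 1212120.00
Σ | 11440.00 |  |  | 1029600.00 | 1962120.00
X̄ = 1029600.00 / 11440.00 = 90.00 mm
Ȳ = 1962120.00 / 11440.00 = 171.51 mm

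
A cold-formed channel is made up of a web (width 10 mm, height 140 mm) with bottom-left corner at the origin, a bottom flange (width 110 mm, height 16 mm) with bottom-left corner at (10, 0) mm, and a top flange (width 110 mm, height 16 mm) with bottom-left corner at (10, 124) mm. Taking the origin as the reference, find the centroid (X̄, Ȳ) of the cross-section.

X̄ = 47.93 mm, Ȳ = 70.00 mm

web: A = 10 × 140 = 1400.00, centroid at (5.00, 70.00).
bottom flange: A = 110 × 16 = 1760.00, centroid at (65.00, 8.00).
top flange: A = 110 × 16 = 1760.00, centroid at (65.00, 132.00).
ΣA = 4920.00 mm²
ΣAX̄ = (1400.00)(5.00) + (1760.00)(65.00) + (1760.00)(65.00) = 235800.00 mm³
ΣAȲ = (1400.00)(70.00) + (1760.00)(8.00) + (1760.00)(132.00) = 344400.00 mm³
X̄ = 235800.00 / 4920.00 = 47.93 mm
Ȳ = 344400.00 / 4920.00 = 70.00 mm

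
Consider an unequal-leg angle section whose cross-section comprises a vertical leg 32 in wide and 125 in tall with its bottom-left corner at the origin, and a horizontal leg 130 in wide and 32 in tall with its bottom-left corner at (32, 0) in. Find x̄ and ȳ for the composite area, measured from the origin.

x̄ = 57.29 in, ȳ = 38.79 in

Part | A | x̄ᵢ | ȳᵢ | A·x̄ᵢ | A·ȳᵢ
vertical leg | 4000.00 | 16.00 | 62.50 | 64000.00 | 250000.00
horizontal leg | 4160.00 | 97.00 | 16.00 | 403520.00 | 66560.00
Σ | 8160.00 |  |  | 467520.00 | 316560.00
x̄ = 467520.00 / 8160.00 = 57.29 in
ȳ = 316560.00 / 8160.00 = 38.79 in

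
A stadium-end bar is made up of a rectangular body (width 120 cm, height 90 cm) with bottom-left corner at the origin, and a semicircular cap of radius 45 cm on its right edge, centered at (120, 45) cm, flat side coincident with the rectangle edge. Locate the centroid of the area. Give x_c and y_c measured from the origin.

Part | A | x̄ᵢ | ȳᵢ | A·x̄ᵢ | A·ȳᵢ
rectangular body | 10800.00 | 60.00 | 45.00 | 648000.00 | 486000.00
semicircular end | 3180.86 | 139.10 | 45.00 | 442453.51 | 143138.82
Σ | 13980.86 |  |  | 1090453.51 | 629138.82
x_c = 1090453.51 / 13980.86 = 78.00 cm
y_c = 629138.82 / 13980.86 = 45.00 cm

x_c = 78.00 cm, y_c = 45.00 cm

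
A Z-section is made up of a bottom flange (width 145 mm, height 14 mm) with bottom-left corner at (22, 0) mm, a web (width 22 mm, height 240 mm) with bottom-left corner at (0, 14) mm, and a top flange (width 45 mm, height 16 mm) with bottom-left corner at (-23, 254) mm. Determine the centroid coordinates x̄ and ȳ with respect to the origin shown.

x̄ = 31.08 mm, ȳ = 113.37 mm

bottom flange: A = 145 × 14 = 2030.00, centroid at (94.50, 7.00).
web: A = 22 × 240 = 5280.00, centroid at (11.00, 134.00).
top flange: A = 45 × 16 = 720.00, centroid at (-0.50, 262.00).
ΣA = 8030.00 mm², ΣAx̄ = 249555.00 mm³, ΣAȳ = 910370.00 mm³.
x̄ = 249555.00/8030.00 = 31.08 mm; ȳ = 910370.00/8030.00 = 113.37 mm.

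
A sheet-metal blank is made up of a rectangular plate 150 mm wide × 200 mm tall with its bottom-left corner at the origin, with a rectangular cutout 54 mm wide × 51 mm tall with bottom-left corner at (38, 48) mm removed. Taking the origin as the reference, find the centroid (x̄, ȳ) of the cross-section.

plate: A = 150 × 200 = 30000.00, centroid at (75.00, 100.00).
hole: A = −(54 × 51) = -2754.00, centroid at (65.00, 73.50).
ΣA = 27246.00 mm²
ΣAx̄ = (30000.00)(75.00) + (-2754.00)(65.00) = 2070990.00 mm³
ΣAȳ = (30000.00)(100.00) + (-2754.00)(73.50) = 2797581.00 mm³
x̄ = 2070990.00 / 27246.00 = 76.01 mm
ȳ = 2797581.00 / 27246.00 = 102.68 mm

x̄ = 76.01 mm, ȳ = 102.68 mm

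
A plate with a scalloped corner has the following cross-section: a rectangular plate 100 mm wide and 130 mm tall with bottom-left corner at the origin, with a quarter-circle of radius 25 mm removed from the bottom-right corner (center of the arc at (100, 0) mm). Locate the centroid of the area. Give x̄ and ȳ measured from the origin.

plate: A = 100 × 130 = 13000.00, centroid at (50.00, 65.00).
removed quarter-circle: A = −¼π·25² = -490.87, centroid at (89.39, 10.61).
ΣA = 12509.13 mm²
ΣAx̄ = (13000.00)(50.00) + (-490.87)(89.39) = 606120.95 mm³
ΣAȳ = (13000.00)(65.00) + (-490.87)(10.61) = 839791.67 mm³
x̄ = 606120.95 / 12509.13 = 48.45 mm
ȳ = 839791.67 / 12509.13 = 67.13 mm

x̄ = 48.45 mm, ȳ = 67.13 mm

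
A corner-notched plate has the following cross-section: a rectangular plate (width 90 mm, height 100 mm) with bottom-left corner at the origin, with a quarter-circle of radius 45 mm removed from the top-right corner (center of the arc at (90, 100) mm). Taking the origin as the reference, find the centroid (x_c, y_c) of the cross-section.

plate: A = 90 × 100 = 9000.00, centroid at (45.00, 50.00).
removed quarter-circle: A = −¼π·45² = -1590.43, centroid at (70.90, 80.90).
ΣA = 7409.57 mm², ΣAx_c = 292236.18 mm³, ΣAy_c = 321331.87 mm³.
x_c = 292236.18/7409.57 = 39.44 mm; y_c = 321331.87/7409.57 = 43.37 mm.

x_c = 39.44 mm, y_c = 43.37 mm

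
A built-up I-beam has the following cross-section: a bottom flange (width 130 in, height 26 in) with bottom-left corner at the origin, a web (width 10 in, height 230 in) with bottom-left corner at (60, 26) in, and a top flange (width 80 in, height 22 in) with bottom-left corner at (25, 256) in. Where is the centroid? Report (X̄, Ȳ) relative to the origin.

X̄ = 65.00 in, Ȳ = 112.66 in

bottom flange: A = 130 × 26 = 3380.00, centroid at (65.00, 13.00).
web: A = 10 × 230 = 2300.00, centroid at (65.00, 141.00).
top flange: A = 80 × 22 = 1760.00, centroid at (65.00, 267.00).
ΣA = 7440.00 in², ΣAX̄ = 483600.00 in³, ΣAȲ = 838160.00 in³.
X̄ = 483600.00/7440.00 = 65.00 in; Ȳ = 838160.00/7440.00 = 112.66 in.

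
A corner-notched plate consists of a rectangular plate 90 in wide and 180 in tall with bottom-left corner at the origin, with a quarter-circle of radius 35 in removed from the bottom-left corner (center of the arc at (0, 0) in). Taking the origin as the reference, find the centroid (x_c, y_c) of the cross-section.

Part | A | x̄ᵢ | ȳᵢ | A·x̄ᵢ | A·ȳᵢ
plate | 16200.00 | 45.00 | 90.00 | 729000.00 | 1458000.00
removed quarter-circle | -962.11 | 14.85 | 14.85 | -14291.67 | -14291.67
Σ | 15237.89 |  |  | 714708.33 | 1443708.33
x_c = 714708.33 / 15237.89 = 46.90 in
y_c = 1443708.33 / 15237.89 = 94.74 in

x_c = 46.90 in, y_c = 94.74 in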